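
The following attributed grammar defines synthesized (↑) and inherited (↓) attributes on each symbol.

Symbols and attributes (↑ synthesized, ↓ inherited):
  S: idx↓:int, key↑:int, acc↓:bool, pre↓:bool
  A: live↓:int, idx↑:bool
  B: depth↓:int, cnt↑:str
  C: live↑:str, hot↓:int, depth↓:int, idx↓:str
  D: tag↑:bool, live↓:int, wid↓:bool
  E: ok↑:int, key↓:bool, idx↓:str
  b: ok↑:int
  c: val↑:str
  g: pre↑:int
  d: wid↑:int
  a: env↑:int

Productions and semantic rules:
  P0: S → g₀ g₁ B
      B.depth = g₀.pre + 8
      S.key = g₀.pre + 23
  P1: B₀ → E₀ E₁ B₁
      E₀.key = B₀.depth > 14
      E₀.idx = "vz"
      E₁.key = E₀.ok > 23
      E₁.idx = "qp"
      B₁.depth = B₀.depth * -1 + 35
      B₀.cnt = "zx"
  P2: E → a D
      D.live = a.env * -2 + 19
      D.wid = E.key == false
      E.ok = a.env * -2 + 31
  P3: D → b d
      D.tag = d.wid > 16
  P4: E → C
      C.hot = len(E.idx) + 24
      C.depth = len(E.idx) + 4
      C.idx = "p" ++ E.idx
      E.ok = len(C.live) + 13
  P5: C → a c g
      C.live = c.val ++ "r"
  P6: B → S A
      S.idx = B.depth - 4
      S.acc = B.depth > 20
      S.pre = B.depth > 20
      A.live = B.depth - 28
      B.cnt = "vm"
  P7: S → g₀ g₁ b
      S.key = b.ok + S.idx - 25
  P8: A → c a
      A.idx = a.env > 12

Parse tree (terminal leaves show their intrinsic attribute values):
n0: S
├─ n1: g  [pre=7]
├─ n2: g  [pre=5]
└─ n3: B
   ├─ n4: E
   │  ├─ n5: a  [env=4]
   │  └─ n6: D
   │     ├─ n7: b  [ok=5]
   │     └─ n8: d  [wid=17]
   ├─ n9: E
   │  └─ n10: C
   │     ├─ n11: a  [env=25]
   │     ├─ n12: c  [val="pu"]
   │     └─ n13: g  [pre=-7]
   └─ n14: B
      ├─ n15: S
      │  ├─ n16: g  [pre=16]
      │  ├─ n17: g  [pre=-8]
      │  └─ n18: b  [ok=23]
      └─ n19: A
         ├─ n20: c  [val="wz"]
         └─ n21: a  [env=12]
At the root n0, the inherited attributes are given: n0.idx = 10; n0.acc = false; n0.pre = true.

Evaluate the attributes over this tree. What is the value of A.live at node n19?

1. n0.idx = 10  [given at root]
2. n0.acc = false  [given at root]
3. n0.pre = true  [given at root]
4. n1.pre = 7  [terminal]
5. n2.pre = 5  [terminal]
6. n3.depth = 15  [g₀.pre + 8]
7. n4.key = true  [B₀.depth > 14]
8. n4.idx = "vz"  ["vz"]
9. n5.env = 4  [terminal]
10. n6.live = 11  [a.env * -2 + 19]
11. n6.wid = false  [E.key == false]
12. n7.ok = 5  [terminal]
13. n8.wid = 17  [terminal]
14. n6.tag = true  [d.wid > 16]
15. n4.ok = 23  [a.env * -2 + 31]
16. n9.key = false  [E₀.ok > 23]
17. n9.idx = "qp"  ["qp"]
18. n10.hot = 26  [len(E.idx) + 24]
19. n10.depth = 6  [len(E.idx) + 4]
20. n10.idx = "pqp"  ["p" ++ E.idx]
21. n11.env = 25  [terminal]
22. n12.val = "pu"  [terminal]
23. n13.pre = -7  [terminal]
24. n10.live = "pur"  [c.val ++ "r"]
25. n9.ok = 16  [len(C.live) + 13]
26. n14.depth = 20  [B₀.depth * -1 + 35]
27. n15.idx = 16  [B.depth - 4]
28. n15.acc = false  [B.depth > 20]
29. n15.pre = false  [B.depth > 20]
30. n16.pre = 16  [terminal]
31. n17.pre = -8  [terminal]
32. n18.ok = 23  [terminal]
33. n15.key = 14  [b.ok + S.idx - 25]
34. n19.live = -8  [B.depth - 28]
35. n20.val = "wz"  [terminal]
36. n21.env = 12  [terminal]
37. n19.idx = false  [a.env > 12]
38. n14.cnt = "vm"  ["vm"]
39. n3.cnt = "zx"  ["zx"]
40. n0.key = 30  [g₀.pre + 23]

-8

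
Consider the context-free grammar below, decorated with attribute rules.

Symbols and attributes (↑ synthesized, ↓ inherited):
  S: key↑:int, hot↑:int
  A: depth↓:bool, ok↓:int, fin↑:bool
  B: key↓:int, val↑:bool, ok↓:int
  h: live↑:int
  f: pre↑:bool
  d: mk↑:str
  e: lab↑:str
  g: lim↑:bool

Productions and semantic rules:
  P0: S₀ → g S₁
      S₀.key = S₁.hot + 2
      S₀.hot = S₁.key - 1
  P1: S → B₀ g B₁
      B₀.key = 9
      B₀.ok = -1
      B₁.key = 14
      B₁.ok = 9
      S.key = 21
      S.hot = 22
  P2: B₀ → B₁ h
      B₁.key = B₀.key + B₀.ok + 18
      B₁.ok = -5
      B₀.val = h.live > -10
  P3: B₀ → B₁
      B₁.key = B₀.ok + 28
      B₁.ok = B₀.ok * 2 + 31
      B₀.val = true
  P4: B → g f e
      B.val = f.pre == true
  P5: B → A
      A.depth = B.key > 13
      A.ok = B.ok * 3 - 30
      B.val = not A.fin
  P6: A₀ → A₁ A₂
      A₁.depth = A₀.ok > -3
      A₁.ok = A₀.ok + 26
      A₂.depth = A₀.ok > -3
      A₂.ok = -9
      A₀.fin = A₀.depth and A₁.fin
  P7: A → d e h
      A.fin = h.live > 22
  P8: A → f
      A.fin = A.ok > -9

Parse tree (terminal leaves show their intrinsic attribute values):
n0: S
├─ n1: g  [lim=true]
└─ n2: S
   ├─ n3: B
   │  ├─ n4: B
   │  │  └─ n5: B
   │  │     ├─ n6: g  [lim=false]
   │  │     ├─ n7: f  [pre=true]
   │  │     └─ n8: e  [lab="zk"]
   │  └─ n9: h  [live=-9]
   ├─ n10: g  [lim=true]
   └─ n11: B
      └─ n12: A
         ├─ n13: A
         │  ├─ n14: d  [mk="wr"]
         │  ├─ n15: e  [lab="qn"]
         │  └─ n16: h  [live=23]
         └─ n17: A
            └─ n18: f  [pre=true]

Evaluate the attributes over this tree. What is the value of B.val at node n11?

1. n1.lim = true  [terminal]
2. n3.key = 9  [9]
3. n3.ok = -1  [-1]
4. n4.key = 26  [B₀.key + B₀.ok + 18]
5. n4.ok = -5  [-5]
6. n5.key = 23  [B₀.ok + 28]
7. n5.ok = 21  [B₀.ok * 2 + 31]
8. n6.lim = false  [terminal]
9. n7.pre = true  [terminal]
10. n8.lab = "zk"  [terminal]
11. n5.val = true  [f.pre == true]
12. n4.val = true  [true]
13. n9.live = -9  [terminal]
14. n3.val = true  [h.live > -10]
15. n10.lim = true  [terminal]
16. n11.key = 14  [14]
17. n11.ok = 9  [9]
18. n12.depth = true  [B.key > 13]
19. n12.ok = -3  [B.ok * 3 - 30]
20. n13.depth = false  [A₀.ok > -3]
21. n13.ok = 23  [A₀.ok + 26]
22. n14.mk = "wr"  [terminal]
23. n15.lab = "qn"  [terminal]
24. n16.live = 23  [terminal]
25. n13.fin = true  [h.live > 22]
26. n17.depth = false  [A₀.ok > -3]
27. n17.ok = -9  [-9]
28. n18.pre = true  [terminal]
29. n17.fin = false  [A.ok > -9]
30. n12.fin = true  [A₀.depth and A₁.fin]
31. n11.val = false  [not A.fin]
32. n2.key = 21  [21]
33. n2.hot = 22  [22]
34. n0.key = 24  [S₁.hot + 2]
35. n0.hot = 20  [S₁.key - 1]

false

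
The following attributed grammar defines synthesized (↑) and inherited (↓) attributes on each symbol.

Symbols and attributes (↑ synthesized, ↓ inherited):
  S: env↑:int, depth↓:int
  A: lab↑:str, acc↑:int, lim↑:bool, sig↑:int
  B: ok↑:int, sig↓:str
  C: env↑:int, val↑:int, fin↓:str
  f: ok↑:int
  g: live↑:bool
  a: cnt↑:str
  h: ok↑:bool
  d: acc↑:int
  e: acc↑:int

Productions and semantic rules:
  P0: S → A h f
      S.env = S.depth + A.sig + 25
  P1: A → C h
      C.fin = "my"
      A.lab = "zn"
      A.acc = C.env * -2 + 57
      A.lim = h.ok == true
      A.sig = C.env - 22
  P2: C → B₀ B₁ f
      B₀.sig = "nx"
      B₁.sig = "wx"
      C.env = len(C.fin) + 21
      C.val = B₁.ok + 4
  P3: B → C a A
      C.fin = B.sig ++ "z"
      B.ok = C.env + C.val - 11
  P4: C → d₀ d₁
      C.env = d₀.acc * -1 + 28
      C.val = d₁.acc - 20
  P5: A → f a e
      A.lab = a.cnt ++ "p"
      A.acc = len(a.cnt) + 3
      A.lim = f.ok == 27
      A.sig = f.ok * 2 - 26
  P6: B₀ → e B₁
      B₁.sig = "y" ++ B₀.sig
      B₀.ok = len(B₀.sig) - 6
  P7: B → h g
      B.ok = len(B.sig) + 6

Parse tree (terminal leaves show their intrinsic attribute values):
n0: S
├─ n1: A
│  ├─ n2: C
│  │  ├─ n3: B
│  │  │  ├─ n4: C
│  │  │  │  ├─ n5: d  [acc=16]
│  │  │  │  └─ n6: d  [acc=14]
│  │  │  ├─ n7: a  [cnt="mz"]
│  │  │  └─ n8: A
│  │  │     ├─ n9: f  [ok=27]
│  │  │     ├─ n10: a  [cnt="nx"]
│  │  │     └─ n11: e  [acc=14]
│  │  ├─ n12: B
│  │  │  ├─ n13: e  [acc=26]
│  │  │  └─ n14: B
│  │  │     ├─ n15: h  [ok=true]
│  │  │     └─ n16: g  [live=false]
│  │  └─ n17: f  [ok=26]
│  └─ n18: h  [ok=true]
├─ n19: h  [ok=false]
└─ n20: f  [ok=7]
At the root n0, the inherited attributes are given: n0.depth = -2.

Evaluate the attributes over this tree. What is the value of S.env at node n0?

1. n0.depth = -2  [given at root]
2. n2.fin = "my"  ["my"]
3. n3.sig = "nx"  ["nx"]
4. n4.fin = "nxz"  [B.sig ++ "z"]
5. n5.acc = 16  [terminal]
6. n6.acc = 14  [terminal]
7. n4.env = 12  [d₀.acc * -1 + 28]
8. n4.val = -6  [d₁.acc - 20]
9. n7.cnt = "mz"  [terminal]
10. n9.ok = 27  [terminal]
11. n10.cnt = "nx"  [terminal]
12. n11.acc = 14  [terminal]
13. n8.lab = "nxp"  [a.cnt ++ "p"]
14. n8.acc = 5  [len(a.cnt) + 3]
15. n8.lim = true  [f.ok == 27]
16. n8.sig = 28  [f.ok * 2 - 26]
17. n3.ok = -5  [C.env + C.val - 11]
18. n12.sig = "wx"  ["wx"]
19. n13.acc = 26  [terminal]
20. n14.sig = "ywx"  ["y" ++ B₀.sig]
21. n15.ok = true  [terminal]
22. n16.live = false  [terminal]
23. n14.ok = 9  [len(B.sig) + 6]
24. n12.ok = -4  [len(B₀.sig) - 6]
25. n17.ok = 26  [terminal]
26. n2.env = 23  [len(C.fin) + 21]
27. n2.val = 0  [B₁.ok + 4]
28. n18.ok = true  [terminal]
29. n1.lab = "zn"  ["zn"]
30. n1.acc = 11  [C.env * -2 + 57]
31. n1.lim = true  [h.ok == true]
32. n1.sig = 1  [C.env - 22]
33. n19.ok = false  [terminal]
34. n20.ok = 7  [terminal]
35. n0.env = 24  [S.depth + A.sig + 25]

24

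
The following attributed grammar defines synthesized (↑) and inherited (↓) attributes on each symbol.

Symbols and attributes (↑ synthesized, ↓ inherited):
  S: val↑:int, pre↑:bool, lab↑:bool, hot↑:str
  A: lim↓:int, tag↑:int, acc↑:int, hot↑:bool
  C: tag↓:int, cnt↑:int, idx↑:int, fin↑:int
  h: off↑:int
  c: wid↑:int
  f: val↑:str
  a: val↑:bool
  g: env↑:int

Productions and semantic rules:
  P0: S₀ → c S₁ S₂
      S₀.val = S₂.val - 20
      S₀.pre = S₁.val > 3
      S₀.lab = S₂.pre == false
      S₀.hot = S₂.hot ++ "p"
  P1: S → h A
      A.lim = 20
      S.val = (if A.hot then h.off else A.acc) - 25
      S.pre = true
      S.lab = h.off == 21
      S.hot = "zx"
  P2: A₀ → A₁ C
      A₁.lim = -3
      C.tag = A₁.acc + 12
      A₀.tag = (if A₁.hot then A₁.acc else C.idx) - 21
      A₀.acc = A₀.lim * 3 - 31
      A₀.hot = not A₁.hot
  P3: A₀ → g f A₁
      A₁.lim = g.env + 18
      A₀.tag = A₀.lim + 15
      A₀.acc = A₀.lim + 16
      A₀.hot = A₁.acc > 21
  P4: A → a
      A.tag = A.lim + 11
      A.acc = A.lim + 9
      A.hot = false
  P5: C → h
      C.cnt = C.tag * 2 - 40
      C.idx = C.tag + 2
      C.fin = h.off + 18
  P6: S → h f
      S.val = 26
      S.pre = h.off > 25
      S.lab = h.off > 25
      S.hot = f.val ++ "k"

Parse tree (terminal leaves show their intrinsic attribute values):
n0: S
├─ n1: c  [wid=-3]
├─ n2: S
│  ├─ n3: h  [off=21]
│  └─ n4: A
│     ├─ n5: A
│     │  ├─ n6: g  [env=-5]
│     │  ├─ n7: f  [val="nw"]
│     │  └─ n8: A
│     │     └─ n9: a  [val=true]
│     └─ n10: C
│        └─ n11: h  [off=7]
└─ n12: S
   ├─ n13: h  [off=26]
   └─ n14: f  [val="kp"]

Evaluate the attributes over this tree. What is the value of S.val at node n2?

1. n1.wid = -3  [terminal]
2. n3.off = 21  [terminal]
3. n4.lim = 20  [20]
4. n5.lim = -3  [-3]
5. n6.env = -5  [terminal]
6. n7.val = "nw"  [terminal]
7. n8.lim = 13  [g.env + 18]
8. n9.val = true  [terminal]
9. n8.tag = 24  [A.lim + 11]
10. n8.acc = 22  [A.lim + 9]
11. n8.hot = false  [false]
12. n5.tag = 12  [A₀.lim + 15]
13. n5.acc = 13  [A₀.lim + 16]
14. n5.hot = true  [A₁.acc > 21]
15. n10.tag = 25  [A₁.acc + 12]
16. n11.off = 7  [terminal]
17. n10.cnt = 10  [C.tag * 2 - 40]
18. n10.idx = 27  [C.tag + 2]
19. n10.fin = 25  [h.off + 18]
20. n4.tag = -8  [(if A₁.hot then A₁.acc else C.idx) - 21]
21. n4.acc = 29  [A₀.lim * 3 - 31]
22. n4.hot = false  [not A₁.hot]
23. n2.val = 4  [(if A.hot then h.off else A.acc) - 25]
24. n2.pre = true  [true]
25. n2.lab = true  [h.off == 21]
26. n2.hot = "zx"  ["zx"]
27. n13.off = 26  [terminal]
28. n14.val = "kp"  [terminal]
29. n12.val = 26  [26]
30. n12.pre = true  [h.off > 25]
31. n12.lab = true  [h.off > 25]
32. n12.hot = "kpk"  [f.val ++ "k"]
33. n0.val = 6  [S₂.val - 20]
34. n0.pre = true  [S₁.val > 3]
35. n0.lab = false  [S₂.pre == false]
36. n0.hot = "kpkp"  [S₂.hot ++ "p"]

4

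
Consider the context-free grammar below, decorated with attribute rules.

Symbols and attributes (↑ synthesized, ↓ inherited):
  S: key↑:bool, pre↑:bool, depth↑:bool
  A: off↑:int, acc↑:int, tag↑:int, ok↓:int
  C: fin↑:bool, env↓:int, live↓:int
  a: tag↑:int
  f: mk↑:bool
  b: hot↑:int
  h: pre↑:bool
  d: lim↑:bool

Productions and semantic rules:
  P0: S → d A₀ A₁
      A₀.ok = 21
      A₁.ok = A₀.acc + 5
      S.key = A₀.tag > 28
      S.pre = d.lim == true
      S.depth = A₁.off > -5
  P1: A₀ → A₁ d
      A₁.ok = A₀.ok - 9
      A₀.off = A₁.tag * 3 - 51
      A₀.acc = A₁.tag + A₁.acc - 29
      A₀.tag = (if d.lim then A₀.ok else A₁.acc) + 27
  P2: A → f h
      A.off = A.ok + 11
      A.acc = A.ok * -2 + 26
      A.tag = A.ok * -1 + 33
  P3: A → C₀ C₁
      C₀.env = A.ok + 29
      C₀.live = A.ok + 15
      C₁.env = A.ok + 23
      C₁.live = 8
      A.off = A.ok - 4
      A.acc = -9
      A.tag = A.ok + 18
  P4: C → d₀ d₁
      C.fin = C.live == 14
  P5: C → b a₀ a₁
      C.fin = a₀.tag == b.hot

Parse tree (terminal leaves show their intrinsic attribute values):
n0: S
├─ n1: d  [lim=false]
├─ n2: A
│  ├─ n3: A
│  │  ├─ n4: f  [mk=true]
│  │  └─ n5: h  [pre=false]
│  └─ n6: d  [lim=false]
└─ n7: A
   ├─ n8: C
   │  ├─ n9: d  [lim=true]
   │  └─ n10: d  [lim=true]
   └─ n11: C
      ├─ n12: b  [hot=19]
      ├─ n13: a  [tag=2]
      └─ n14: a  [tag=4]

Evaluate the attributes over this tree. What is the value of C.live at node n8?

14

1. n1.lim = false  [terminal]
2. n2.ok = 21  [21]
3. n3.ok = 12  [A₀.ok - 9]
4. n4.mk = true  [terminal]
5. n5.pre = false  [terminal]
6. n3.off = 23  [A.ok + 11]
7. n3.acc = 2  [A.ok * -2 + 26]
8. n3.tag = 21  [A.ok * -1 + 33]
9. n6.lim = false  [terminal]
10. n2.off = 12  [A₁.tag * 3 - 51]
11. n2.acc = -6  [A₁.tag + A₁.acc - 29]
12. n2.tag = 29  [(if d.lim then A₀.ok else A₁.acc) + 27]
13. n7.ok = -1  [A₀.acc + 5]
14. n8.env = 28  [A.ok + 29]
15. n8.live = 14  [A.ok + 15]
16. n9.lim = true  [terminal]
17. n10.lim = true  [terminal]
18. n8.fin = true  [C.live == 14]
19. n11.env = 22  [A.ok + 23]
20. n11.live = 8  [8]
21. n12.hot = 19  [terminal]
22. n13.tag = 2  [terminal]
23. n14.tag = 4  [terminal]
24. n11.fin = false  [a₀.tag == b.hot]
25. n7.off = -5  [A.ok - 4]
26. n7.acc = -9  [-9]
27. n7.tag = 17  [A.ok + 18]
28. n0.key = true  [A₀.tag > 28]
29. n0.pre = false  [d.lim == true]
30. n0.depth = false  [A₁.off > -5]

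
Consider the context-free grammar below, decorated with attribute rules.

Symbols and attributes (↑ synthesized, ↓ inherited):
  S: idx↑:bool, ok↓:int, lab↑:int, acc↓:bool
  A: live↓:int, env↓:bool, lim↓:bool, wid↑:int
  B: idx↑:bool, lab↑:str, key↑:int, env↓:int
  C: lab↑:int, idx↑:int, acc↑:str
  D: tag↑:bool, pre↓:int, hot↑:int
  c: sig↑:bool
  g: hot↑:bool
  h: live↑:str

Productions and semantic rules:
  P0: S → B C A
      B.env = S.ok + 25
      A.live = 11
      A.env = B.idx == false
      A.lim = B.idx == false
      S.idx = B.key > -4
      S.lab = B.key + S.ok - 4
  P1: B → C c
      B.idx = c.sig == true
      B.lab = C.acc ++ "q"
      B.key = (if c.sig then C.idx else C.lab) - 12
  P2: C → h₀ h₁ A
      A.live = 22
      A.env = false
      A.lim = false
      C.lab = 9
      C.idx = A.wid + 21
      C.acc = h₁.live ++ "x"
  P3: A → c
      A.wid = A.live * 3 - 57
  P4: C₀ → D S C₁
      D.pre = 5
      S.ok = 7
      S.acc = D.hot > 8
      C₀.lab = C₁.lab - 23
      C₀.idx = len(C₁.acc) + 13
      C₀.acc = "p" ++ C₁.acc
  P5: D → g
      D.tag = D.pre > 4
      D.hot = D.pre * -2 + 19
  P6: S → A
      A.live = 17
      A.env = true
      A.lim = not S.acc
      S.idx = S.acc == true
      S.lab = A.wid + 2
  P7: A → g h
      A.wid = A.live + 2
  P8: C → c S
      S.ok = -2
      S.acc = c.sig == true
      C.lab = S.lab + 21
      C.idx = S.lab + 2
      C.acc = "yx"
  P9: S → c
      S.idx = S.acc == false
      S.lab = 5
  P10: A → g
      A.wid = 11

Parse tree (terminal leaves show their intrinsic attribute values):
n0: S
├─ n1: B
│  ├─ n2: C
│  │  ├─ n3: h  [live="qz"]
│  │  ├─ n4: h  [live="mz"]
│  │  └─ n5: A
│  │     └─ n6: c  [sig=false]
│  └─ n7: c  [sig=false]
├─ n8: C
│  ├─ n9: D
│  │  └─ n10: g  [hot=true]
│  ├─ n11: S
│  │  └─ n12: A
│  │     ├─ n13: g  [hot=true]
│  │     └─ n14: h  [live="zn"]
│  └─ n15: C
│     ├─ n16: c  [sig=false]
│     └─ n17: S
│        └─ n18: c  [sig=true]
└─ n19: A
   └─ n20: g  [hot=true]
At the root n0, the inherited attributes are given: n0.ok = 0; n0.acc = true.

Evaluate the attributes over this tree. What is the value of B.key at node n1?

1. n0.ok = 0  [given at root]
2. n0.acc = true  [given at root]
3. n1.env = 25  [S.ok + 25]
4. n3.live = "qz"  [terminal]
5. n4.live = "mz"  [terminal]
6. n5.live = 22  [22]
7. n5.env = false  [false]
8. n5.lim = false  [false]
9. n6.sig = false  [terminal]
10. n5.wid = 9  [A.live * 3 - 57]
11. n2.lab = 9  [9]
12. n2.idx = 30  [A.wid + 21]
13. n2.acc = "mzx"  [h₁.live ++ "x"]
14. n7.sig = false  [terminal]
15. n1.idx = false  [c.sig == true]
16. n1.lab = "mzxq"  [C.acc ++ "q"]
17. n1.key = -3  [(if c.sig then C.idx else C.lab) - 12]
18. n9.pre = 5  [5]
19. n10.hot = true  [terminal]
20. n9.tag = true  [D.pre > 4]
21. n9.hot = 9  [D.pre * -2 + 19]
22. n11.ok = 7  [7]
23. n11.acc = true  [D.hot > 8]
24. n12.live = 17  [17]
25. n12.env = true  [true]
26. n12.lim = false  [not S.acc]
27. n13.hot = true  [terminal]
28. n14.live = "zn"  [terminal]
29. n12.wid = 19  [A.live + 2]
30. n11.idx = true  [S.acc == true]
31. n11.lab = 21  [A.wid + 2]
32. n16.sig = false  [terminal]
33. n17.ok = -2  [-2]
34. n17.acc = false  [c.sig == true]
35. n18.sig = true  [terminal]
36. n17.idx = true  [S.acc == false]
37. n17.lab = 5  [5]
38. n15.lab = 26  [S.lab + 21]
39. n15.idx = 7  [S.lab + 2]
40. n15.acc = "yx"  ["yx"]
41. n8.lab = 3  [C₁.lab - 23]
42. n8.idx = 15  [len(C₁.acc) + 13]
43. n8.acc = "pyx"  ["p" ++ C₁.acc]
44. n19.live = 11  [11]
45. n19.env = true  [B.idx == false]
46. n19.lim = true  [B.idx == false]
47. n20.hot = true  [terminal]
48. n19.wid = 11  [11]
49. n0.idx = true  [B.key > -4]
50. n0.lab = -7  [B.key + S.ok - 4]

-3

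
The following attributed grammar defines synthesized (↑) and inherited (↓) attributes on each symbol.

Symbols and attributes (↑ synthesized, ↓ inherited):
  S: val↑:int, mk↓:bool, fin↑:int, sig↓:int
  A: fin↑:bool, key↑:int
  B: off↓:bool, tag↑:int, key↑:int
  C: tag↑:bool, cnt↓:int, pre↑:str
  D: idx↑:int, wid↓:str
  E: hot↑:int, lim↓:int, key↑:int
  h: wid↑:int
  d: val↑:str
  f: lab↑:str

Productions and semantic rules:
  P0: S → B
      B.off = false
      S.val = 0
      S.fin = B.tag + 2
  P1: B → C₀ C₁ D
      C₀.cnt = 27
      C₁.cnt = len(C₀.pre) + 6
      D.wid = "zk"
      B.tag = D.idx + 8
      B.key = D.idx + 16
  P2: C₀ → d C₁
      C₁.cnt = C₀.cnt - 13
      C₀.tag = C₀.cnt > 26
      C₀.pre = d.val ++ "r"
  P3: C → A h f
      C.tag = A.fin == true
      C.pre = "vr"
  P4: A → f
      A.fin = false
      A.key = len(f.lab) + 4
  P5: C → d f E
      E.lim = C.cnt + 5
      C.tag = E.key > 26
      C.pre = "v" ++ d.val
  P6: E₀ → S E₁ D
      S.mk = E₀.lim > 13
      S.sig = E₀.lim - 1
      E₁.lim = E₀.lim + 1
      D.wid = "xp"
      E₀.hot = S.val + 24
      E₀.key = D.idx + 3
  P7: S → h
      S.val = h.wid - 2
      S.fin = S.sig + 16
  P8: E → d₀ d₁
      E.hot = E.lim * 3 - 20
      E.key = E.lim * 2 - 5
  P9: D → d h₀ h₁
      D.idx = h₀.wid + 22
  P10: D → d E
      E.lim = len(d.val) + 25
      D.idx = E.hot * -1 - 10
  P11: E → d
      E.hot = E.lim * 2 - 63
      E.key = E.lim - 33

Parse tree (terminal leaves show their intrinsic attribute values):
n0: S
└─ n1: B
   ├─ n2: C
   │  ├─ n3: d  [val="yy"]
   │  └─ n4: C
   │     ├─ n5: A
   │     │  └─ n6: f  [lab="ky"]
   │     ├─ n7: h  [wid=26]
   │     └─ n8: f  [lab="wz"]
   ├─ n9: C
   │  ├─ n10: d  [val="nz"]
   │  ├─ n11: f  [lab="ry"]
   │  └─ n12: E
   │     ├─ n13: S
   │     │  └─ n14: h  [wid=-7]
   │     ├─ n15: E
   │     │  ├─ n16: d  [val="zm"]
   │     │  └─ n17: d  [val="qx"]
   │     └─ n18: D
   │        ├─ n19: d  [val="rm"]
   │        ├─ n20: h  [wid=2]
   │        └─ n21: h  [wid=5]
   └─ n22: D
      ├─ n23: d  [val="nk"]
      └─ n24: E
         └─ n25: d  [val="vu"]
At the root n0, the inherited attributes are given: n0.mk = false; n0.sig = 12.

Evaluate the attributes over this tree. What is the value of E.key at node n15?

25

1. n0.mk = false  [given at root]
2. n0.sig = 12  [given at root]
3. n1.off = false  [false]
4. n2.cnt = 27  [27]
5. n3.val = "yy"  [terminal]
6. n4.cnt = 14  [C₀.cnt - 13]
7. n6.lab = "ky"  [terminal]
8. n5.fin = false  [false]
9. n5.key = 6  [len(f.lab) + 4]
10. n7.wid = 26  [terminal]
11. n8.lab = "wz"  [terminal]
12. n4.tag = false  [A.fin == true]
13. n4.pre = "vr"  ["vr"]
14. n2.tag = true  [C₀.cnt > 26]
15. n2.pre = "yyr"  [d.val ++ "r"]
16. n9.cnt = 9  [len(C₀.pre) + 6]
17. n10.val = "nz"  [terminal]
18. n11.lab = "ry"  [terminal]
19. n12.lim = 14  [C.cnt + 5]
20. n13.mk = true  [E₀.lim > 13]
21. n13.sig = 13  [E₀.lim - 1]
22. n14.wid = -7  [terminal]
23. n13.val = -9  [h.wid - 2]
24. n13.fin = 29  [S.sig + 16]
25. n15.lim = 15  [E₀.lim + 1]
26. n16.val = "zm"  [terminal]
27. n17.val = "qx"  [terminal]
28. n15.hot = 25  [E.lim * 3 - 20]
29. n15.key = 25  [E.lim * 2 - 5]
30. n18.wid = "xp"  ["xp"]
31. n19.val = "rm"  [terminal]
32. n20.wid = 2  [terminal]
33. n21.wid = 5  [terminal]
34. n18.idx = 24  [h₀.wid + 22]
35. n12.hot = 15  [S.val + 24]
36. n12.key = 27  [D.idx + 3]
37. n9.tag = true  [E.key > 26]
38. n9.pre = "vnz"  ["v" ++ d.val]
39. n22.wid = "zk"  ["zk"]
40. n23.val = "nk"  [terminal]
41. n24.lim = 27  [len(d.val) + 25]
42. n25.val = "vu"  [terminal]
43. n24.hot = -9  [E.lim * 2 - 63]
44. n24.key = -6  [E.lim - 33]
45. n22.idx = -1  [E.hot * -1 - 10]
46. n1.tag = 7  [D.idx + 8]
47. n1.key = 15  [D.idx + 16]
48. n0.val = 0  [0]
49. n0.fin = 9  [B.tag + 2]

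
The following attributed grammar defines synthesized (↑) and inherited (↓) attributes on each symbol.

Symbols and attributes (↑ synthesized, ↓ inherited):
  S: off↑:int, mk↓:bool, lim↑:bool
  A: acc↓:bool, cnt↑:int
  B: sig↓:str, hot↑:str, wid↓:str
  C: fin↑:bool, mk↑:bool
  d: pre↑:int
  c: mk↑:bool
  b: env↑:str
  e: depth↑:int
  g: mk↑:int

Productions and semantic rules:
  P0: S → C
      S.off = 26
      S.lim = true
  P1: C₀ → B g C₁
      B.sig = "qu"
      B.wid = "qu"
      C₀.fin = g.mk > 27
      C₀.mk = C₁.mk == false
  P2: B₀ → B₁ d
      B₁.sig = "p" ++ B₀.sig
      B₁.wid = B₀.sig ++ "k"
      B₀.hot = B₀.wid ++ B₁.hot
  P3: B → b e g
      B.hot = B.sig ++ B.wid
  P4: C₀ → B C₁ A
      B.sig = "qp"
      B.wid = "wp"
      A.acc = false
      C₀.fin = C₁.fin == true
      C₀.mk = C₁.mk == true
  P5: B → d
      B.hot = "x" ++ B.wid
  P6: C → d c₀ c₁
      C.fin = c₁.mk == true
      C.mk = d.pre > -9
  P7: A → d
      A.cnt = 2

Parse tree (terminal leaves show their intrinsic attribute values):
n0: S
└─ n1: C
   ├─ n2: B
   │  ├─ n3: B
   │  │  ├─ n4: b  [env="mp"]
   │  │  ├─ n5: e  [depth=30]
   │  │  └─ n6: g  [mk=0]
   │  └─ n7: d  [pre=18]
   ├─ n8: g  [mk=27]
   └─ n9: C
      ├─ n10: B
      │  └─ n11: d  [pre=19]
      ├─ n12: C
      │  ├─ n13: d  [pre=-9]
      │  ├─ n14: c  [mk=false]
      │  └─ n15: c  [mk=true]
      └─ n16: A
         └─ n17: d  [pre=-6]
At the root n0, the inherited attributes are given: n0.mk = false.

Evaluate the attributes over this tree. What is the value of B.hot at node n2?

"qupququk"

1. n0.mk = false  [given at root]
2. n2.sig = "qu"  ["qu"]
3. n2.wid = "qu"  ["qu"]
4. n3.sig = "pqu"  ["p" ++ B₀.sig]
5. n3.wid = "quk"  [B₀.sig ++ "k"]
6. n4.env = "mp"  [terminal]
7. n5.depth = 30  [terminal]
8. n6.mk = 0  [terminal]
9. n3.hot = "pququk"  [B.sig ++ B.wid]
10. n7.pre = 18  [terminal]
11. n2.hot = "qupququk"  [B₀.wid ++ B₁.hot]
12. n8.mk = 27  [terminal]
13. n10.sig = "qp"  ["qp"]
14. n10.wid = "wp"  ["wp"]
15. n11.pre = 19  [terminal]
16. n10.hot = "xwp"  ["x" ++ B.wid]
17. n13.pre = -9  [terminal]
18. n14.mk = false  [terminal]
19. n15.mk = true  [terminal]
20. n12.fin = true  [c₁.mk == true]
21. n12.mk = false  [d.pre > -9]
22. n16.acc = false  [false]
23. n17.pre = -6  [terminal]
24. n16.cnt = 2  [2]
25. n9.fin = true  [C₁.fin == true]
26. n9.mk = false  [C₁.mk == true]
27. n1.fin = false  [g.mk > 27]
28. n1.mk = true  [C₁.mk == false]
29. n0.off = 26  [26]
30. n0.lim = true  [true]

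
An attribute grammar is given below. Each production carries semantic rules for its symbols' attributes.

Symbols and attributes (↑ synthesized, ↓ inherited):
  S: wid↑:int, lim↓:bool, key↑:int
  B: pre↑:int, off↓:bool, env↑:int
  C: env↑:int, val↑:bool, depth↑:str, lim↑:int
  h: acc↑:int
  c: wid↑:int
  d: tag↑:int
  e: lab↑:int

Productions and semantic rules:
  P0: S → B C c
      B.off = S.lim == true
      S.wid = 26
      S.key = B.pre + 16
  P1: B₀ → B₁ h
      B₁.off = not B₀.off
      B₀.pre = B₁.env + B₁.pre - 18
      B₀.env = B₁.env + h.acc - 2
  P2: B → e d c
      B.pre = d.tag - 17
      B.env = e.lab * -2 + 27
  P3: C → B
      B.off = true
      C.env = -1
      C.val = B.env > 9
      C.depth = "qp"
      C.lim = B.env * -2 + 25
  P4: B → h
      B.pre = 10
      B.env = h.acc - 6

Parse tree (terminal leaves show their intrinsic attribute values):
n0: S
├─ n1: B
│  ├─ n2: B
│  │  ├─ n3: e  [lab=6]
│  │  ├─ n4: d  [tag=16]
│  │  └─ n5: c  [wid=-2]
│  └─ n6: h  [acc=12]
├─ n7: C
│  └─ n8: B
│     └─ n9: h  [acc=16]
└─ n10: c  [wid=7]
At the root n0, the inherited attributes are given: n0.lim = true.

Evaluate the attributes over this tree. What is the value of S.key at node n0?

12

1. n0.lim = true  [given at root]
2. n1.off = true  [S.lim == true]
3. n2.off = false  [not B₀.off]
4. n3.lab = 6  [terminal]
5. n4.tag = 16  [terminal]
6. n5.wid = -2  [terminal]
7. n2.pre = -1  [d.tag - 17]
8. n2.env = 15  [e.lab * -2 + 27]
9. n6.acc = 12  [terminal]
10. n1.pre = -4  [B₁.env + B₁.pre - 18]
11. n1.env = 25  [B₁.env + h.acc - 2]
12. n8.off = true  [true]
13. n9.acc = 16  [terminal]
14. n8.pre = 10  [10]
15. n8.env = 10  [h.acc - 6]
16. n7.env = -1  [-1]
17. n7.val = true  [B.env > 9]
18. n7.depth = "qp"  ["qp"]
19. n7.lim = 5  [B.env * -2 + 25]
20. n10.wid = 7  [terminal]
21. n0.wid = 26  [26]
22. n0.key = 12  [B.pre + 16]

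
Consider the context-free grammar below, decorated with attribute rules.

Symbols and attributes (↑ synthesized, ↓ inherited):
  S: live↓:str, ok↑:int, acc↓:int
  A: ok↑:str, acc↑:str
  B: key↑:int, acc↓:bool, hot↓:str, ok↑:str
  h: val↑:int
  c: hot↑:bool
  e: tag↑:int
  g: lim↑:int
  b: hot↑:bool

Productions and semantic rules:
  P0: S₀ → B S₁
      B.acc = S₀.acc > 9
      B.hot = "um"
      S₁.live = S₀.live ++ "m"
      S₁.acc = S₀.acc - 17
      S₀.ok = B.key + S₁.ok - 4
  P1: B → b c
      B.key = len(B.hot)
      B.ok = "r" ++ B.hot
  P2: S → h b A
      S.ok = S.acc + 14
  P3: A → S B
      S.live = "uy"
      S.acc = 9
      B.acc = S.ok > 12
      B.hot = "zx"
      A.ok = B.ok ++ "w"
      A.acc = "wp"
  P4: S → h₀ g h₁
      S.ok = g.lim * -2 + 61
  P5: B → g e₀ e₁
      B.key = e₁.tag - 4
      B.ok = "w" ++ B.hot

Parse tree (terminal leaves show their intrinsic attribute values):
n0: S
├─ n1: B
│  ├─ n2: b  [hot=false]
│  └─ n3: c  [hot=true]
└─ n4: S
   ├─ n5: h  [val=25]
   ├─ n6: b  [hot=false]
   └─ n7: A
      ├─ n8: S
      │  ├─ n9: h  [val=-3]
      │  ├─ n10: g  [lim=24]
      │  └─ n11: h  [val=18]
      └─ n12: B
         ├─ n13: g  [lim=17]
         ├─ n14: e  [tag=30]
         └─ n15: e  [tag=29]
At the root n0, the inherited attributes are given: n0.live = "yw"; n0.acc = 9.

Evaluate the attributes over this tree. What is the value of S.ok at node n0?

1. n0.live = "yw"  [given at root]
2. n0.acc = 9  [given at root]
3. n1.acc = false  [S₀.acc > 9]
4. n1.hot = "um"  ["um"]
5. n2.hot = false  [terminal]
6. n3.hot = true  [terminal]
7. n1.key = 2  [len(B.hot)]
8. n1.ok = "rum"  ["r" ++ B.hot]
9. n4.live = "ywm"  [S₀.live ++ "m"]
10. n4.acc = -8  [S₀.acc - 17]
11. n5.val = 25  [terminal]
12. n6.hot = false  [terminal]
13. n8.live = "uy"  ["uy"]
14. n8.acc = 9  [9]
15. n9.val = -3  [terminal]
16. n10.lim = 24  [terminal]
17. n11.val = 18  [terminal]
18. n8.ok = 13  [g.lim * -2 + 61]
19. n12.acc = true  [S.ok > 12]
20. n12.hot = "zx"  ["zx"]
21. n13.lim = 17  [terminal]
22. n14.tag = 30  [terminal]
23. n15.tag = 29  [terminal]
24. n12.key = 25  [e₁.tag - 4]
25. n12.ok = "wzx"  ["w" ++ B.hot]
26. n7.ok = "wzxw"  [B.ok ++ "w"]
27. n7.acc = "wp"  ["wp"]
28. n4.ok = 6  [S.acc + 14]
29. n0.ok = 4  [B.key + S₁.ok - 4]

4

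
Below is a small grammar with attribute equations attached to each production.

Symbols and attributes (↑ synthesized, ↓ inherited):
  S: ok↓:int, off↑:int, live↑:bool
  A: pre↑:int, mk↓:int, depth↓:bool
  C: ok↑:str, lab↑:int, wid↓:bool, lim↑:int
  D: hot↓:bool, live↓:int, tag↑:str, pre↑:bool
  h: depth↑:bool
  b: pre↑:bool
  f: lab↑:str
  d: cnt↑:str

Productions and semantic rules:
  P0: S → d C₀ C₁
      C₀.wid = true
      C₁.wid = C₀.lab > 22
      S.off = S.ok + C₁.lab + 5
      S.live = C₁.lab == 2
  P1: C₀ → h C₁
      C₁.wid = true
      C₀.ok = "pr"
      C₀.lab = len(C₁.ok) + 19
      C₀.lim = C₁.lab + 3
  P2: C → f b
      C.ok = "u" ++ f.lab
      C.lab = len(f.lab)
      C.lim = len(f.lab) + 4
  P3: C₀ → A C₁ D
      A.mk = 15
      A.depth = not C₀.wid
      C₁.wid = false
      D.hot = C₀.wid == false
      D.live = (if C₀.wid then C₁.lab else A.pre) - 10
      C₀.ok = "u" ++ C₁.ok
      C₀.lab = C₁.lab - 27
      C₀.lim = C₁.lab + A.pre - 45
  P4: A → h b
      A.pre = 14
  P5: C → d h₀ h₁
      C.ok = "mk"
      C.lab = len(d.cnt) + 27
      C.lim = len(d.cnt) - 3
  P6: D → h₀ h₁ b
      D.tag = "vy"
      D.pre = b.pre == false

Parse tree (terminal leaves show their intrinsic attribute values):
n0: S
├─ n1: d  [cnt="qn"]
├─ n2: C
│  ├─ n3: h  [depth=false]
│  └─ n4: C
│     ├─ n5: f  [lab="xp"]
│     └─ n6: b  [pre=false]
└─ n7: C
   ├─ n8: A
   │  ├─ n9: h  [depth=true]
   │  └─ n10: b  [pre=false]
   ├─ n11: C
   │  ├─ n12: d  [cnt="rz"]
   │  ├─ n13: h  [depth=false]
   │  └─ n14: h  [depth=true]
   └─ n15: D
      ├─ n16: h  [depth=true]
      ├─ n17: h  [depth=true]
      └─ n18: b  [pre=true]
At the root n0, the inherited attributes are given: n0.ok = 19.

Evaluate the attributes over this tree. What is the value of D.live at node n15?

4

1. n0.ok = 19  [given at root]
2. n1.cnt = "qn"  [terminal]
3. n2.wid = true  [true]
4. n3.depth = false  [terminal]
5. n4.wid = true  [true]
6. n5.lab = "xp"  [terminal]
7. n6.pre = false  [terminal]
8. n4.ok = "uxp"  ["u" ++ f.lab]
9. n4.lab = 2  [len(f.lab)]
10. n4.lim = 6  [len(f.lab) + 4]
11. n2.ok = "pr"  ["pr"]
12. n2.lab = 22  [len(C₁.ok) + 19]
13. n2.lim = 5  [C₁.lab + 3]
14. n7.wid = false  [C₀.lab > 22]
15. n8.mk = 15  [15]
16. n8.depth = true  [not C₀.wid]
17. n9.depth = true  [terminal]
18. n10.pre = false  [terminal]
19. n8.pre = 14  [14]
20. n11.wid = false  [false]
21. n12.cnt = "rz"  [terminal]
22. n13.depth = false  [terminal]
23. n14.depth = true  [terminal]
24. n11.ok = "mk"  ["mk"]
25. n11.lab = 29  [len(d.cnt) + 27]
26. n11.lim = -1  [len(d.cnt) - 3]
27. n15.hot = true  [C₀.wid == false]
28. n15.live = 4  [(if C₀.wid then C₁.lab else A.pre) - 10]
29. n16.depth = true  [terminal]
30. n17.depth = true  [terminal]
31. n18.pre = true  [terminal]
32. n15.tag = "vy"  ["vy"]
33. n15.pre = false  [b.pre == false]
34. n7.ok = "umk"  ["u" ++ C₁.ok]
35. n7.lab = 2  [C₁.lab - 27]
36. n7.lim = -2  [C₁.lab + A.pre - 45]
37. n0.off = 26  [S.ok + C₁.lab + 5]
38. n0.live = true  [C₁.lab == 2]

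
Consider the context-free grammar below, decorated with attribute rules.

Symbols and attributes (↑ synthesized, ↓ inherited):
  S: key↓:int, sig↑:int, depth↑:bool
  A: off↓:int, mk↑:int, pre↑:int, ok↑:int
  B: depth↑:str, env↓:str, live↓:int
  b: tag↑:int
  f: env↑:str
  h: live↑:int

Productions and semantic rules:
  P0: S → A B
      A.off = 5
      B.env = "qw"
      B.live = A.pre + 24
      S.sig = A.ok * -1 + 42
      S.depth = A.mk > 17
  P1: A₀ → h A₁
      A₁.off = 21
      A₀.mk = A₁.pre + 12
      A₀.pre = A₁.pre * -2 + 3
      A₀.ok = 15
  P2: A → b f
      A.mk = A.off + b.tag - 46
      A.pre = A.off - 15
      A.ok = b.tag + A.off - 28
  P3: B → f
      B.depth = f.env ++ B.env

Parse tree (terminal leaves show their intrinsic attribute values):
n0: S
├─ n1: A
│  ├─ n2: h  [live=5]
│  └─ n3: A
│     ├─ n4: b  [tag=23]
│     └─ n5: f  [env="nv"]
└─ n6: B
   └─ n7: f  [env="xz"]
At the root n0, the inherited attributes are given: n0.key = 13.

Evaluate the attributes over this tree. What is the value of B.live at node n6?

15

1. n0.key = 13  [given at root]
2. n1.off = 5  [5]
3. n2.live = 5  [terminal]
4. n3.off = 21  [21]
5. n4.tag = 23  [terminal]
6. n5.env = "nv"  [terminal]
7. n3.mk = -2  [A.off + b.tag - 46]
8. n3.pre = 6  [A.off - 15]
9. n3.ok = 16  [b.tag + A.off - 28]
10. n1.mk = 18  [A₁.pre + 12]
11. n1.pre = -9  [A₁.pre * -2 + 3]
12. n1.ok = 15  [15]
13. n6.env = "qw"  ["qw"]
14. n6.live = 15  [A.pre + 24]
15. n7.env = "xz"  [terminal]
16. n6.depth = "xzqw"  [f.env ++ B.env]
17. n0.sig = 27  [A.ok * -1 + 42]
18. n0.depth = true  [A.mk > 17]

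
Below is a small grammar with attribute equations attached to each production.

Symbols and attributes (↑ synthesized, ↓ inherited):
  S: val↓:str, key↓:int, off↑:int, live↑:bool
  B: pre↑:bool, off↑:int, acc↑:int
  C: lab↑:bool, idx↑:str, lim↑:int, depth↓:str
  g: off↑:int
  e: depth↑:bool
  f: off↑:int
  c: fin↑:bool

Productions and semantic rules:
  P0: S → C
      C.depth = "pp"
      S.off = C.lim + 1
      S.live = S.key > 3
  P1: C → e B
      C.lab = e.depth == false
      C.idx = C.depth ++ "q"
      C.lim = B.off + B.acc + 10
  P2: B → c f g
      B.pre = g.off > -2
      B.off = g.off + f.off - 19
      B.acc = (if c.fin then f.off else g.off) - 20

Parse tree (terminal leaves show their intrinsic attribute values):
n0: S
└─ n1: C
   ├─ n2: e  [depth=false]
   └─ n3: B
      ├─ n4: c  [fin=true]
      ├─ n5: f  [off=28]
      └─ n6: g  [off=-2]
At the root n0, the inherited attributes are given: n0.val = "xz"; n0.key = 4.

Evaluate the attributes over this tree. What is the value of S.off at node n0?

26

1. n0.val = "xz"  [given at root]
2. n0.key = 4  [given at root]
3. n1.depth = "pp"  ["pp"]
4. n2.depth = false  [terminal]
5. n4.fin = true  [terminal]
6. n5.off = 28  [terminal]
7. n6.off = -2  [terminal]
8. n3.pre = false  [g.off > -2]
9. n3.off = 7  [g.off + f.off - 19]
10. n3.acc = 8  [(if c.fin then f.off else g.off) - 20]
11. n1.lab = true  [e.depth == false]
12. n1.idx = "ppq"  [C.depth ++ "q"]
13. n1.lim = 25  [B.off + B.acc + 10]
14. n0.off = 26  [C.lim + 1]
15. n0.live = true  [S.key > 3]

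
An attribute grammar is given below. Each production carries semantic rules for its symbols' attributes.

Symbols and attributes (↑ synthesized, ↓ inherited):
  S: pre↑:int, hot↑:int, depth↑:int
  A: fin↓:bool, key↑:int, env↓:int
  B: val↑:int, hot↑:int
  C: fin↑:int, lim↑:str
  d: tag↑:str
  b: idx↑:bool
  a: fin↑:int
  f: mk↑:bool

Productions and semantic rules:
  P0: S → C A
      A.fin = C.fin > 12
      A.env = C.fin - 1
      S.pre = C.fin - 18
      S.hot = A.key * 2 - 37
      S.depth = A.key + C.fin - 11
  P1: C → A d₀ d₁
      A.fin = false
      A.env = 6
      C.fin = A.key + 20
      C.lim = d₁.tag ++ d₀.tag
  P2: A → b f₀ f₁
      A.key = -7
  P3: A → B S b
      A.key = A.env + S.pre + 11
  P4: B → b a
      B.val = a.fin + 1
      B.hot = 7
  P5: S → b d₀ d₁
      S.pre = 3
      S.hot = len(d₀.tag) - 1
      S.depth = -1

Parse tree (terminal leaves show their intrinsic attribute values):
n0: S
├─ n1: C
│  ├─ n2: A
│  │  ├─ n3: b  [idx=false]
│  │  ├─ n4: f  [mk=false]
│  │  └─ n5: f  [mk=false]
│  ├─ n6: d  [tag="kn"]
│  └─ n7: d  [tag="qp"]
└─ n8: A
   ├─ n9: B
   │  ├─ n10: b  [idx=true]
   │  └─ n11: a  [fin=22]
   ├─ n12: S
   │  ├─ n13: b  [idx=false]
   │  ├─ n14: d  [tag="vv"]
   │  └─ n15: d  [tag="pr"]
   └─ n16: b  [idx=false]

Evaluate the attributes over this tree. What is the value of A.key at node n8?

26

1. n2.fin = false  [false]
2. n2.env = 6  [6]
3. n3.idx = false  [terminal]
4. n4.mk = false  [terminal]
5. n5.mk = false  [terminal]
6. n2.key = -7  [-7]
7. n6.tag = "kn"  [terminal]
8. n7.tag = "qp"  [terminal]
9. n1.fin = 13  [A.key + 20]
10. n1.lim = "qpkn"  [d₁.tag ++ d₀.tag]
11. n8.fin = true  [C.fin > 12]
12. n8.env = 12  [C.fin - 1]
13. n10.idx = true  [terminal]
14. n11.fin = 22  [terminal]
15. n9.val = 23  [a.fin + 1]
16. n9.hot = 7  [7]
17. n13.idx = false  [terminal]
18. n14.tag = "vv"  [terminal]
19. n15.tag = "pr"  [terminal]
20. n12.pre = 3  [3]
21. n12.hot = 1  [len(d₀.tag) - 1]
22. n12.depth = -1  [-1]
23. n16.idx = false  [terminal]
24. n8.key = 26  [A.env + S.pre + 11]
25. n0.pre = -5  [C.fin - 18]
26. n0.hot = 15  [A.key * 2 - 37]
27. n0.depth = 28  [A.key + C.fin - 11]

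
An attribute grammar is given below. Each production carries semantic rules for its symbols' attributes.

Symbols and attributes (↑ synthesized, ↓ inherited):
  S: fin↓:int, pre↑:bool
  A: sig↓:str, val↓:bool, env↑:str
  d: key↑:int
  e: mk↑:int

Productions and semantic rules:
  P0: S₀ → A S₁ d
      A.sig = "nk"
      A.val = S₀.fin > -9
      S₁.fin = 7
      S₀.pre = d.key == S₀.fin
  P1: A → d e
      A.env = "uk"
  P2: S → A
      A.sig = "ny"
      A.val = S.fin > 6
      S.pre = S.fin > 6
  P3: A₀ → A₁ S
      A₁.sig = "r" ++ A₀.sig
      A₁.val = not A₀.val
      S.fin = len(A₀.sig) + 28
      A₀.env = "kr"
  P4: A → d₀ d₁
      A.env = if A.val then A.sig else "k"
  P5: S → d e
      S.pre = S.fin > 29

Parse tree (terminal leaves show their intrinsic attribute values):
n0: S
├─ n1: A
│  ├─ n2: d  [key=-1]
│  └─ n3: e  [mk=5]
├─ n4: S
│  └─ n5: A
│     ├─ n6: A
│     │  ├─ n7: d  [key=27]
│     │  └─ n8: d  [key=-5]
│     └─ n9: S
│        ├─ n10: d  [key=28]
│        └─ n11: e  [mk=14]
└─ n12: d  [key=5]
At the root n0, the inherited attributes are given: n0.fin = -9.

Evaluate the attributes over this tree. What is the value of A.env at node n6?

"k"

1. n0.fin = -9  [given at root]
2. n1.sig = "nk"  ["nk"]
3. n1.val = false  [S₀.fin > -9]
4. n2.key = -1  [terminal]
5. n3.mk = 5  [terminal]
6. n1.env = "uk"  ["uk"]
7. n4.fin = 7  [7]
8. n5.sig = "ny"  ["ny"]
9. n5.val = true  [S.fin > 6]
10. n6.sig = "rny"  ["r" ++ A₀.sig]
11. n6.val = false  [not A₀.val]
12. n7.key = 27  [terminal]
13. n8.key = -5  [terminal]
14. n6.env = "k"  [if A.val then A.sig else "k"]
15. n9.fin = 30  [len(A₀.sig) + 28]
16. n10.key = 28  [terminal]
17. n11.mk = 14  [terminal]
18. n9.pre = true  [S.fin > 29]
19. n5.env = "kr"  ["kr"]
20. n4.pre = true  [S.fin > 6]
21. n12.key = 5  [terminal]
22. n0.pre = false  [d.key == S₀.fin]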